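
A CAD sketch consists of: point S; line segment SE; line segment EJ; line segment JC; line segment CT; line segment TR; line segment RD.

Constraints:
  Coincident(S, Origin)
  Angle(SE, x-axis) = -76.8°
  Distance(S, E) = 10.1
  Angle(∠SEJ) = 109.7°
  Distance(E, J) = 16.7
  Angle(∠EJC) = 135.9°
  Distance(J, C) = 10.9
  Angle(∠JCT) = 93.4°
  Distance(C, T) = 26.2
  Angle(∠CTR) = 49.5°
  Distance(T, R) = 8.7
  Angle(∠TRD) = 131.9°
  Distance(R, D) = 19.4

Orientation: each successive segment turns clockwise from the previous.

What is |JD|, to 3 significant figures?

4.20

S is at the origin; SE runs at -76.8° with length 10.1, so E = (2.31, -9.83). ∠SEJ = 109.7° gives EJ at -147° from the x-axis; with |EJ| = 16.7, J = (-11.7, -18.9). ∠EJC = 135.9° gives JC at 169° from the x-axis; with |JC| = 10.9, C = (-22.4, -16.8). ∠JCT = 93.4° gives CT at 82.2° from the x-axis; with |CT| = 26.2, T = (-18.9, 9.17). ∠CTR = 49.5° gives TR at -48.3° from the x-axis; with |TR| = 8.7, R = (-13.1, 2.67). ∠TRD = 131.9° gives RD at -96.4° from the x-axis; with |RD| = 19.4, D = (-15.2, -16.6). Then |JD| = |D − J| = 4.20.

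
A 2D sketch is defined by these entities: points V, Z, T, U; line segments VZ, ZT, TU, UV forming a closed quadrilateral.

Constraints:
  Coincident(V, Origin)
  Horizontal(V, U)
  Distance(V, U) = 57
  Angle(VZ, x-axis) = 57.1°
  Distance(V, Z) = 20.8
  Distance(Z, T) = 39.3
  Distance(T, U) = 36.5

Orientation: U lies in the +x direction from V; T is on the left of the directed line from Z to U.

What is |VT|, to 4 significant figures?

58.17

Checks: |ZT| = 39.30 ✓; |TU| = 36.50 ✓.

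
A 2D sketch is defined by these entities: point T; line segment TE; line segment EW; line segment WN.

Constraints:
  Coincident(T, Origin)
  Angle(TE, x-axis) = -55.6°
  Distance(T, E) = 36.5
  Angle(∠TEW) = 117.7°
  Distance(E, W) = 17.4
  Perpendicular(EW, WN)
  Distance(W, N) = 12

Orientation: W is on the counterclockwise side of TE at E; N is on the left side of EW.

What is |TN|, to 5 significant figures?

39.923

T is at the origin; TE runs at -55.6° with length 36.5, so E = 36.5·(cos -55.6°, sin -55.6°) = (20.621, -30.117). ∠TEW = 117.7°, so EW runs at -55.6° + (180° − 117.7°) = 6.7000° from the x-axis; with |EW| = 17.4, W = E + 17.4·(cos 6.7000°, sin 6.7000°) = (37.902, -28.087). The perpendicularity gives WN at right angles to EW; with |WN| = 12.0 on the left of EW, N = W + 12.0·(-0.11667, 0.99317) = (36.502, -16.169). Then |TN| = |N − T| = 39.923.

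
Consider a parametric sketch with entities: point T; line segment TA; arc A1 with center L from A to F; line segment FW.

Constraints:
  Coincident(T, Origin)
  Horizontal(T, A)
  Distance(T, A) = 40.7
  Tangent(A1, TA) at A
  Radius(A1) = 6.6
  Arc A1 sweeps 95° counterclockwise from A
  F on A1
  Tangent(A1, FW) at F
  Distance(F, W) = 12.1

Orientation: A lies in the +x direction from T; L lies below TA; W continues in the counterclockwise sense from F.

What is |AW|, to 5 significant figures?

20.006

T is at the origin; TA is horizontal with |TA| = 40.7 and A on the +x side, so A = (40.700, 0.0000). The tangent condition forces LA to be normal to TA, so L = A + (0, -6.6) = (40.700, -6.6000). On A1, A sits at bearing 90° from L; a 95° counterclockwise sweep puts F at bearing 185°, so F = L + 6.6·(cos 185°, sin 185°) = (34.125, -7.1752). A1 meets FW tangentially, so LF is at right angles to FW, so FW runs along (−sin 185°, cos 185°); with |FW| = 12.1, W = (35.180, -19.229). Then |AW| = |W − A| = 20.006.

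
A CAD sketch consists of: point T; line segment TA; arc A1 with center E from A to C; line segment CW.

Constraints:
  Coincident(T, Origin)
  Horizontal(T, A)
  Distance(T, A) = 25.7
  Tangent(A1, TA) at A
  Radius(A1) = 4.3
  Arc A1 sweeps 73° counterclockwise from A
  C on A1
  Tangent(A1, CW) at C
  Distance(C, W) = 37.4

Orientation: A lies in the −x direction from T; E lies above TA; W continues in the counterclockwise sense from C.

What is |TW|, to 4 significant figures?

40.24

T is at the origin; T and A share the same y with |TA| = 25.7 and A on the −x side, so A = (-25.70, 0.000). Since A1 is tangent to TA there, EA ⟂ TA, so E = A + (0, 4.3) = (-25.70, 4.300). On A1, A sits at bearing -90° from E; a 73° counterclockwise sweep puts C at bearing -17°, so C = E + 4.3·(cos -17°, sin -17°) = (-21.59, 3.043). Tangency of A1 to CW means the radius EC is perpendicular to CW, so CW runs along (−sin -17°, cos -17°); with |CW| = 37.4, W = (-10.65, 38.81). Then |TW| = |W − T| = 40.24.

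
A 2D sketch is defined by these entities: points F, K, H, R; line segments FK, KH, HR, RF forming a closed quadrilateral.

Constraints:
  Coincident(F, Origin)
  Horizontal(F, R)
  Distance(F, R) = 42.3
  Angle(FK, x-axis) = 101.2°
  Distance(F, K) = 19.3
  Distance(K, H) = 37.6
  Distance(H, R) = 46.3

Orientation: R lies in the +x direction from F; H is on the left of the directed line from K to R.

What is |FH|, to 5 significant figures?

49.810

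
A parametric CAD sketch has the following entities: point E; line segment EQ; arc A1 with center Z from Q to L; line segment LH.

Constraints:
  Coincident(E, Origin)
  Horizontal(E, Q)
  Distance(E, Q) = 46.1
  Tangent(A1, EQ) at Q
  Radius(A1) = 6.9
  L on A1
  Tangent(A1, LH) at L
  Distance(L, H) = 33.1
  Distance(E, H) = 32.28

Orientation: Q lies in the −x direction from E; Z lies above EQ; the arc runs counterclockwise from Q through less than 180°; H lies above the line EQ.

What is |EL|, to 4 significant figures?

41.11

E is at the origin; E and Q share the same y with |EQ| = 46.1 and Q on the −x side, so Q = (-46.10, 0.000). Tangency of A1 to EQ means the radius ZQ is perpendicular to EQ, so Z = Q + (0, 6.9) = (-46.10, 6.900). Since ZL ⟂ LH (tangency), |ZH| = √(6.9² + 33.1²) = 33.81 regardless of where L sits on A1. So H lies on both circle(E, 32.28) and circle(Z, 33.81); the above-EQ intersection is H = (-18.51, 26.45). L is the foot of the tangent from H: L = (-41.05, 2.202).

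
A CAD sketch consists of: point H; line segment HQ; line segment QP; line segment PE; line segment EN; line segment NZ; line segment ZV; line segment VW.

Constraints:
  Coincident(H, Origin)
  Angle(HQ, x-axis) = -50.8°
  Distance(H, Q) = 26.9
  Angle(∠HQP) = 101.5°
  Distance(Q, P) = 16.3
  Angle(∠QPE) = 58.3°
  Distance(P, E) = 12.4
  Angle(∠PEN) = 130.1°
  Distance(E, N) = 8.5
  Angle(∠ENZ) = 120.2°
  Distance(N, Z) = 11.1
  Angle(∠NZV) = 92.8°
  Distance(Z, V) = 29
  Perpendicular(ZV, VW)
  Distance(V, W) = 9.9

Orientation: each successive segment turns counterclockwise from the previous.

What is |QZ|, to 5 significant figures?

6.3651

∠PEN = 130.1° gives EN at -160.70° from the x-axis; with |EN| = 8.5, N = (12.738, -9.7663). ∠ENZ = 120.2° gives NZ at -100.90° from the x-axis; with |NZ| = 11.1, Z = (10.639, -20.666). Then |QZ| = |Z − Q| = 6.3651.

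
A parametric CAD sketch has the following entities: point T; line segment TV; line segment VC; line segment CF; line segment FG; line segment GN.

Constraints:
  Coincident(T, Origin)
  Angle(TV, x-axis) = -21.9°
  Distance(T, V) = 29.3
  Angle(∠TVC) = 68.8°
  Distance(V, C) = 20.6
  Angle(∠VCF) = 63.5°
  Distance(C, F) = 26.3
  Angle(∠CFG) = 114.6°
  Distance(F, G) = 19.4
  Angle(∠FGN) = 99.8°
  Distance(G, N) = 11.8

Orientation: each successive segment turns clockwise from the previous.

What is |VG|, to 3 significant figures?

25.2

T is at the origin; TV runs at -21.9° with length 29.3, so V = (27.2, -10.9). ∠TVC = 68.8° gives VC at -133° from the x-axis; with |VC| = 20.6, C = (13.1, -26.0). ∠VCF = 63.5° gives CF at 110° from the x-axis; with |CF| = 26.3, F = (3.94, -1.32). ∠CFG = 114.6° gives FG at 45.0° from the x-axis; with |FG| = 19.4, G = (17.7, 12.4). Then |VG| = |G − V| = 25.2.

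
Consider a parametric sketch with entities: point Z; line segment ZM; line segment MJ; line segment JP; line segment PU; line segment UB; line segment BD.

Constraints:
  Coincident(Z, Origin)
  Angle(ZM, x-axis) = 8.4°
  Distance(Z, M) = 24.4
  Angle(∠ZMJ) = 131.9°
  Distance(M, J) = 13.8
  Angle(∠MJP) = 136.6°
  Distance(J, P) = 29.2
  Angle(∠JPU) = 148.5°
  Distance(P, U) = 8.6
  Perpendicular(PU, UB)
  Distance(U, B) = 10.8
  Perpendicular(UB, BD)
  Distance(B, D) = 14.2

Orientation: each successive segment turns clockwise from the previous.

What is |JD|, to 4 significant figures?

19.81

Z is at the origin; ZM runs at 8.4° with length 24.4, so M = (24.14, 3.564). ∠ZMJ = 131.9° gives MJ at -39.70° from the x-axis; with |MJ| = 13.8, J = (34.76, -5.251). ∠MJP = 136.6° gives JP at -83.10° from the x-axis; with |JP| = 29.2, P = (38.26, -34.24). ∠JPU = 148.5° gives PU at -114.6° from the x-axis; with |PU| = 8.6, U = (34.68, -42.06). The perpendicularity gives UB at right angles to PU, so UB runs at 155.4°; with |UB| = 10.8, B = (24.86, -37.56). The perpendicularity gives BD at right angles to UB, so BD runs at 65.40°; with |BD| = 14.2, D = (30.78, -24.65). Then |JD| = |D − J| = 19.81.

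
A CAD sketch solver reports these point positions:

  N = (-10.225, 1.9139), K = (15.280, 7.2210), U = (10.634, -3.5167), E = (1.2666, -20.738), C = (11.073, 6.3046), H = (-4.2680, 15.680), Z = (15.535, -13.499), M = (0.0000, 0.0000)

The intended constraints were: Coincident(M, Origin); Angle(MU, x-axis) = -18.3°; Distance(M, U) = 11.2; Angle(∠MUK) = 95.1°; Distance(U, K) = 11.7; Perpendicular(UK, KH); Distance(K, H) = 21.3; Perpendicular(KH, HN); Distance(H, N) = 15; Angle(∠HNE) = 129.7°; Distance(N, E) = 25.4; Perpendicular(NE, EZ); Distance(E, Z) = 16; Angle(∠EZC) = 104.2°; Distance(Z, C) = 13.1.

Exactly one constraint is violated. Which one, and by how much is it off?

Distance(Z, C) = 13.1 — off by 7.20.

M = (0.00, 0.00) ✓; MU at -18.30° ✓; |MU| = 11.20 ✓; ∠MUK = 95.10° ✓; |UK| = 11.70 ✓; ∠(UK, KH) = 90.00° ✓; |KH| = 21.30 ✓; ∠(KH, HN) = 90.00° ✓; |HN| = 15.00 ✓; ∠HNE = 129.7° ✓; |NE| = 25.40 ✓; ∠(NE, EZ) = 90.00° ✓; |EZ| = 16.00 ✓; ∠EZC = 104.2° ✓; |ZC| = 20.30 ✗.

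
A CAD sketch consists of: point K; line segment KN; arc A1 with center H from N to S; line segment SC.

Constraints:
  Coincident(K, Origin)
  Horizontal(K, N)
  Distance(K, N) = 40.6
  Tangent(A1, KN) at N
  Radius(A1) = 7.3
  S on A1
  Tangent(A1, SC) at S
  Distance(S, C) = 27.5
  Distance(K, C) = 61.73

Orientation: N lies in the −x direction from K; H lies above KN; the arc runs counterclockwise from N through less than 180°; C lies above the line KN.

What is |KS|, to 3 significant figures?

36.8

Checks: K = (0.00, 0.00) ✓; |HS| = 7.300 ✓; ∠(HS, SC) = 90.00° ✓; |SC| = 27.50 ✓; |KC| = 61.73 ✓.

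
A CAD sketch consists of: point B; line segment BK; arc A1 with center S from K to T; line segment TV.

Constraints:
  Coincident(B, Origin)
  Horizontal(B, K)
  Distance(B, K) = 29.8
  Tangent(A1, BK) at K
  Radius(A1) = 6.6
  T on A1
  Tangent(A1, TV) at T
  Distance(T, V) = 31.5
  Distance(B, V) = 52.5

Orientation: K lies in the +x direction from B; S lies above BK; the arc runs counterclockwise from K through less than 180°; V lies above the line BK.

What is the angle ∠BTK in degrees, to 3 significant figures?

34.9°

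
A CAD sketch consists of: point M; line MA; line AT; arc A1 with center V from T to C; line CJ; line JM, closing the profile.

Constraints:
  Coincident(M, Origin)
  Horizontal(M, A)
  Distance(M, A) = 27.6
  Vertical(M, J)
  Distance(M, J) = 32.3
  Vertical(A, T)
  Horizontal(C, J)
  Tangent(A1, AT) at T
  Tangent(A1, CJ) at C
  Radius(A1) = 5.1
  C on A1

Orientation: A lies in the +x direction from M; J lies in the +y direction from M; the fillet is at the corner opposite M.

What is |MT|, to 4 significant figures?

38.75

The virtual corner opposite M is at (27.60, 32.30). The tangent condition forces VT to be normal to AT and A1 meets CJ tangentially, so VC is at right angles to CJ, with radius 5.1, so the center V sits 5.1 in from both sides at V = (22.50, 27.20). That places the tangent points at T = (27.60, 27.20) on AT and C = (22.50, 32.30) on CJ. Then |MT| = |T − M| = 38.75.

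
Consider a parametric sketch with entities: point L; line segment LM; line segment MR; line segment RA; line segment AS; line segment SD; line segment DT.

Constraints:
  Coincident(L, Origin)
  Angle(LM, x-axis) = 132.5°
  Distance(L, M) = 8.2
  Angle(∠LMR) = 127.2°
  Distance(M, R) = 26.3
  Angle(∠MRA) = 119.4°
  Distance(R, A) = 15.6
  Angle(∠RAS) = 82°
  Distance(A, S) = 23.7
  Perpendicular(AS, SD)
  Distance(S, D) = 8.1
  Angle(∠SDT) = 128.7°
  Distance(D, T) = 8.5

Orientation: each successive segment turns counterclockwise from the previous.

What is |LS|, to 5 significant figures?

23.035

L is at the origin; LM runs at 132.5° with length 8.2, so M = (-5.5398, 6.0457). ∠LMR = 127.2° gives MR at -174.70° from the x-axis; with |MR| = 26.3, R = (-31.727, 3.6163). ∠MRA = 119.4° gives RA at -114.10° from the x-axis; with |RA| = 15.6, A = (-38.097, -10.624). ∠RAS = 82.0° gives AS at -16.100° from the x-axis; with |AS| = 23.7, S = (-15.327, -17.196). Then |LS| = |S − L| = 23.035.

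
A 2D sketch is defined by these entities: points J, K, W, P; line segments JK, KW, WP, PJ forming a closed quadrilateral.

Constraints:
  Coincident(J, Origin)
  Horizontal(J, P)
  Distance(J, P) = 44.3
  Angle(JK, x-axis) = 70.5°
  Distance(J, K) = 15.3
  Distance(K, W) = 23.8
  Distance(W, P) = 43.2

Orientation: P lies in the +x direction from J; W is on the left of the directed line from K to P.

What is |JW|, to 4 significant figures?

38.84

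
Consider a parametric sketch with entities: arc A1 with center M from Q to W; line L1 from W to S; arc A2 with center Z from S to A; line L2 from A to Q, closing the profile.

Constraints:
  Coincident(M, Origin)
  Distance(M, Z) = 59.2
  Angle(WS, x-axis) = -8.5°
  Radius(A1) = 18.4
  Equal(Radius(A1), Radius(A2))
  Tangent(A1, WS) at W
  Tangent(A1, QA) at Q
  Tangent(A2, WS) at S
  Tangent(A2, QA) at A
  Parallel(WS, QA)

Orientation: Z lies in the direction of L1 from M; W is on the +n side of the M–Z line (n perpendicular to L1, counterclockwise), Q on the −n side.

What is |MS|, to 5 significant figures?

61.994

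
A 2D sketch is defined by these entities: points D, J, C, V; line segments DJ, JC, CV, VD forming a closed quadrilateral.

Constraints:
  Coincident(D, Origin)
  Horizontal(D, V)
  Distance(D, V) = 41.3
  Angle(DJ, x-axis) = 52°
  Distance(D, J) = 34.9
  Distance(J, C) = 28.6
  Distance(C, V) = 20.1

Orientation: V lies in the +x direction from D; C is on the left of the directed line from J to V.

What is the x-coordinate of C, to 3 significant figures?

48.7

Checks: D = (0.00, 0.00) ✓; |JC| = 28.60 ✓; |CV| = 20.10 ✓.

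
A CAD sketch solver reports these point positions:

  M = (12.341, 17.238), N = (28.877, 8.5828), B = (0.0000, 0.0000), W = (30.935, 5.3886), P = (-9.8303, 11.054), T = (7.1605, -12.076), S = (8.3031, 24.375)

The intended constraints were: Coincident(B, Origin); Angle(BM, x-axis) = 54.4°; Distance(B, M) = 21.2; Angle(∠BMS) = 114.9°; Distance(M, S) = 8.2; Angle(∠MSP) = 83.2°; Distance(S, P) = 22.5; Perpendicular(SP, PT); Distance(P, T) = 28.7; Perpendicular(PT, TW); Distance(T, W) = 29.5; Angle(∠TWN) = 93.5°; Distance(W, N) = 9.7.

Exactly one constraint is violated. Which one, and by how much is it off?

Distance(W, N) = 9.7 — off by 5.90.

B = (0.00, 0.00) ✓; BM at 54.40° ✓; |BM| = 21.20 ✓; ∠BMS = 114.9° ✓; |MS| = 8.200 ✓; ∠MSP = 83.20° ✓; |SP| = 22.50 ✓; ∠(SP, PT) = 90.00° ✓; |PT| = 28.70 ✓; ∠(PT, TW) = 90.00° ✓; |TW| = 29.50 ✓; ∠TWN = 93.51° ✓; |WN| = 3.800 ✗.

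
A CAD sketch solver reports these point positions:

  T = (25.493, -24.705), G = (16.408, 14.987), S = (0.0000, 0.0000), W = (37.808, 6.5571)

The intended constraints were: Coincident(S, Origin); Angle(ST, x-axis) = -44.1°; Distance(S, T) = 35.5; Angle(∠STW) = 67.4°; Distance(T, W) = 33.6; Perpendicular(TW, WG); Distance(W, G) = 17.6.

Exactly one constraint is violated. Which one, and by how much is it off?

Distance(W, G) = 17.6 — off by 5.40.

S = (0.00, 0.00) ✓; ST at -44.10° ✓; |ST| = 35.50 ✓; ∠STW = 67.40° ✓; |TW| = 33.60 ✓; ∠(TW, WG) = 90.00° ✓; |WG| = 23.00 ✗.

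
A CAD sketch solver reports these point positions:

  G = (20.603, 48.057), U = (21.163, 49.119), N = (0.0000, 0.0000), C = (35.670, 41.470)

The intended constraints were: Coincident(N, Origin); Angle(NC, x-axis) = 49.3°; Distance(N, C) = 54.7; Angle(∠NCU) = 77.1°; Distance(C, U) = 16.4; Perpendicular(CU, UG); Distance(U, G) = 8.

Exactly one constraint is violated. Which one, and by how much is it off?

Distance(U, G) = 8 — off by 6.80.

N = (0.00, 0.00) ✓; NC at 49.30° ✓; |NC| = 54.70 ✓; ∠NCU = 77.10° ✓; |CU| = 16.40 ✓; ∠(CU, UG) = 90.00° ✓; |UG| = 1.201 ✗.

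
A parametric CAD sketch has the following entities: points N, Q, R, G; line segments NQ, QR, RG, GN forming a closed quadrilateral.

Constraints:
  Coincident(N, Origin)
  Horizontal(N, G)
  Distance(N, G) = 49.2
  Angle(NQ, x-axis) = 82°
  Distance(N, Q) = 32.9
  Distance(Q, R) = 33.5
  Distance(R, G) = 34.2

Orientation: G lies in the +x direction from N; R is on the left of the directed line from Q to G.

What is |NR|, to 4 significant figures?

49.96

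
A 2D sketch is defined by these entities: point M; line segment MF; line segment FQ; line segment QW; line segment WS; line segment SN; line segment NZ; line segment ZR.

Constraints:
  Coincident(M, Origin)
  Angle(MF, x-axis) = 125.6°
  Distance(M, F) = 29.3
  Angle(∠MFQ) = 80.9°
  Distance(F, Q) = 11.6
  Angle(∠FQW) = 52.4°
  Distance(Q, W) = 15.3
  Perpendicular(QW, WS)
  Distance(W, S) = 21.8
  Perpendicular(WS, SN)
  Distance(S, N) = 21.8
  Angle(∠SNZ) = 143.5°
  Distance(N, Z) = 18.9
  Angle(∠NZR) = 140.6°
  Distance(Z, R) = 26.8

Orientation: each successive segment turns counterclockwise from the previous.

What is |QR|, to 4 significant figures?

32.17

∠SNZ = 143.5° gives NZ at -151.2° from the x-axis; with |NZ| = 18.9, Z = (-45.38, 29.03). ∠NZR = 140.6° gives ZR at -111.8° from the x-axis; with |ZR| = 26.8, R = (-55.34, 4.150). Then |QR| = |R − Q| = 32.17.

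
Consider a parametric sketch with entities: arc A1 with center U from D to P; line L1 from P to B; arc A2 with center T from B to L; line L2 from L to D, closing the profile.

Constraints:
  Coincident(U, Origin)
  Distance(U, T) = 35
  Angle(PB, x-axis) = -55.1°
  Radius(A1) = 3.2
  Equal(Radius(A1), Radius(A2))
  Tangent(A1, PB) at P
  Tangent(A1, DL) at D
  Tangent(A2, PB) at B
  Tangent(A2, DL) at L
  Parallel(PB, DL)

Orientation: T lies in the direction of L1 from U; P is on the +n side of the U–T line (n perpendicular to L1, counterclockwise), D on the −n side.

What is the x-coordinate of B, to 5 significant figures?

22.650

The slot axis is L1's direction at -55.1°, so u = (cos -55.1°, sin -55.1°) = (0.57215, -0.82015) and n = (−sin -55.1°, cos -55.1°) = (0.82015, 0.57215). U is at the origin and T lies 35.0 along u from U, so T = 35.0·u = (20.025, -28.705). Tangency of A1 to both parallel lines with radius 3.2 puts P and D at U ± 3.2·n: P = (2.6245, 1.8309), D = (-2.6245, -1.8309). Equal radii place B and L the same way about T: B = T + 3.2·n = (22.650, -26.874), L = T − 3.2·n = (17.401, -30.536). So B.x = 22.650.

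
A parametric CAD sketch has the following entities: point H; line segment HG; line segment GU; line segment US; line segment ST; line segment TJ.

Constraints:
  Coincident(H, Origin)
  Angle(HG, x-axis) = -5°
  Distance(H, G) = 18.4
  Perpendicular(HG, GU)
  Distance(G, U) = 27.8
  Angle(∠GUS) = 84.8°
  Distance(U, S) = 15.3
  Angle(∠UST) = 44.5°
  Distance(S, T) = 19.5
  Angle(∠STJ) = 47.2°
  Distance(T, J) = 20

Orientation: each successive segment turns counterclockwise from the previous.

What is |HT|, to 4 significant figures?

23.04

H is at the origin; HG runs at -5.0° with length 18.4, so G = (18.33, -1.604). HG is perpendicular to GU, so GU runs at 85.00°; with |GU| = 27.8, U = (20.75, 26.09). ∠GUS = 84.8° gives US at -179.8° from the x-axis; with |US| = 15.3, S = (5.453, 26.04). ∠UST = 44.5° gives ST at -44.30° from the x-axis; with |ST| = 19.5, T = (19.41, 12.42). Then |HT| = |T − H| = 23.04.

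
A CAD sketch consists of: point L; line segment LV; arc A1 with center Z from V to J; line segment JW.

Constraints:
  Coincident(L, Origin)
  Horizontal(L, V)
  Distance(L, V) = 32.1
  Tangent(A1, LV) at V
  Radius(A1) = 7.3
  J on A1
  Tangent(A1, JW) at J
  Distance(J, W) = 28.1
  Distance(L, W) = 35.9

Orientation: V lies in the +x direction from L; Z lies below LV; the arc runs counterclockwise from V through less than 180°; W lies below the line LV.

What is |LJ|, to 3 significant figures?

25.7

Checks: |ZJ| = 7.300 ✓; ∠(ZJ, JW) = 90.00° ✓; |JW| = 28.10 ✓; |LW| = 35.90 ✓.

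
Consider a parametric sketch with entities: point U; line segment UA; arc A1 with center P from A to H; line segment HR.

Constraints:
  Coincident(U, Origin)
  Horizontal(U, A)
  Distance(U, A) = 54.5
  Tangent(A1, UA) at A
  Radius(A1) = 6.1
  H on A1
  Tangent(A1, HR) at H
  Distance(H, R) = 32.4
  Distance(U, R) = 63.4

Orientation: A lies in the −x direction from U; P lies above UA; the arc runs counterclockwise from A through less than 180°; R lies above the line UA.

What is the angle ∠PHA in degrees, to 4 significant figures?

43.46°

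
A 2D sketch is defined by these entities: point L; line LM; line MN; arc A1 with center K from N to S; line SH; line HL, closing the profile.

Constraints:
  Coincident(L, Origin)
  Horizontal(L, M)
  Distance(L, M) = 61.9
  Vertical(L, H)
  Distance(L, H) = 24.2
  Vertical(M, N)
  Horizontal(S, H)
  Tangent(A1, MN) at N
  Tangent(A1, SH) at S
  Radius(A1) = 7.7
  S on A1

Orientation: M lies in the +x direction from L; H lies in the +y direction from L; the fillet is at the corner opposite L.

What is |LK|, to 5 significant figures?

56.656

L is at the origin; L and M share the same y with |LM| = 61.9 and M on the +x side, so M = (61.900, 0.0000). LH is vertical with |LH| = 24.2 and H on the +y side, so H = (0.0000, 24.200). The virtual corner opposite L is at (61.900, 24.200). Since A1 is tangent to MN there, KN ⟂ MN and since A1 is tangent to SH there, KS ⟂ SH, with radius 7.7, so the center K sits 7.7 in from both sides at K = (54.200, 16.500). Then |LK| = |K − L| = 56.656.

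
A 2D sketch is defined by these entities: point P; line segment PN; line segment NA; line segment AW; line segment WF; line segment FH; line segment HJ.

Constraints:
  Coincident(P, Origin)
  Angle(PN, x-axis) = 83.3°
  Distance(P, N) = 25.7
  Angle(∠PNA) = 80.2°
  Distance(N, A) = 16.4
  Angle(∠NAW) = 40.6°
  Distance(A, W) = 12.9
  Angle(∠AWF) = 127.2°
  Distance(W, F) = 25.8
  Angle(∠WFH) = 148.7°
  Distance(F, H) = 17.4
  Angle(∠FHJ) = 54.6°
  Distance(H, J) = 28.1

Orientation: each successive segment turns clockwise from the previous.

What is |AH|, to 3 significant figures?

48.5

P is at the origin; PN runs at 83.3° with length 25.7, so N = (3.00, 25.5). ∠PNA = 80.2° gives NA at -16.5° from the x-axis; with |NA| = 16.4, A = (18.7, 20.9). ∠NAW = 40.6° gives AW at -156° from the x-axis; with |AW| = 12.9, W = (6.95, 15.6). ∠AWF = 127.2° gives WF at 151° from the x-axis; with |WF| = 25.8, F = (-15.7, 28.0). ∠WFH = 148.7° gives FH at 120° from the x-axis; with |FH| = 17.4, H = (-24.4, 43.1). Then |AH| = |H − A| = 48.5.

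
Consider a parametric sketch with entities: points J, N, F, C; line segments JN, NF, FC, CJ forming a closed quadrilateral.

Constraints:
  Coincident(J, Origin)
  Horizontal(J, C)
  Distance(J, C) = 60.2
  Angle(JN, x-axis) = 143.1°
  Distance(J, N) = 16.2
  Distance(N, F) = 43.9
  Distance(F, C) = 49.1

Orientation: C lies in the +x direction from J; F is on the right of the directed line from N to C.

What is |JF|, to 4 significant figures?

28.14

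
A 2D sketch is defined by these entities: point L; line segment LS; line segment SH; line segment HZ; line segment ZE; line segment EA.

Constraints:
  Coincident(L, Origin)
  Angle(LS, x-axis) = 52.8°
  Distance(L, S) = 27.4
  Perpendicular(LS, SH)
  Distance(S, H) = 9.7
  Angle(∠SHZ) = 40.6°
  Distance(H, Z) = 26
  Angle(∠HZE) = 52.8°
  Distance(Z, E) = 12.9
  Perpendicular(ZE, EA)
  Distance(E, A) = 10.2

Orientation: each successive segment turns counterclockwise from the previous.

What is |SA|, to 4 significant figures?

3.494

∠HZE = 52.8° gives ZE at 49.40° from the x-axis; with |ZE| = 12.9, E = (22.73, 12.07). The perpendicularity gives EA at right angles to ZE, so EA runs at 139.4°; with |EA| = 10.2, A = (14.98, 18.71). Then |SA| = |A − S| = 3.494.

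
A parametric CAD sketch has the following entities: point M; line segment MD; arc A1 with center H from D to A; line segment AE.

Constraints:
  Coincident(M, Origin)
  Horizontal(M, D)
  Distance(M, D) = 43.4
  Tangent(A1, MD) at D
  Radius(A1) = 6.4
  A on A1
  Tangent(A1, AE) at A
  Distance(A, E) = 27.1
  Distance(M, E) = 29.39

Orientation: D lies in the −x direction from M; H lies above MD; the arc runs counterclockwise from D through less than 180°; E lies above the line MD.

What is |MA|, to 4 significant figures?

38.83

Checks: ∠(HD, DM) = 90.00° ✓; |HD| = 6.400 ✓; |HA| = 6.400 ✓; ∠(HA, AE) = 90.00° ✓; |AE| = 27.10 ✓; |ME| = 29.39 ✓.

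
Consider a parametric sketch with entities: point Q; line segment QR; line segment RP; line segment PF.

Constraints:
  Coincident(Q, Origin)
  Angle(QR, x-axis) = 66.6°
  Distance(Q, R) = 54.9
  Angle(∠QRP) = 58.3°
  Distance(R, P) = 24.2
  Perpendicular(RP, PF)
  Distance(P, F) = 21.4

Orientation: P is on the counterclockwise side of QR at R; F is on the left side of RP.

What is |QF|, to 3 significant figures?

25.7

∠QRP = 58.3°, so RP runs at 66.6° + (180° − 58.3°) = 188° from the x-axis; with |RP| = 24.2, P = R + 24.2·(cos 188°, sin 188°) = (-2.14, 46.9). RP is perpendicular to PF; with |PF| = 21.4 on the left of RP, F = P + 21.4·(0.144, -0.990) = (0.946, 25.7). Then |QF| = |F − Q| = 25.7.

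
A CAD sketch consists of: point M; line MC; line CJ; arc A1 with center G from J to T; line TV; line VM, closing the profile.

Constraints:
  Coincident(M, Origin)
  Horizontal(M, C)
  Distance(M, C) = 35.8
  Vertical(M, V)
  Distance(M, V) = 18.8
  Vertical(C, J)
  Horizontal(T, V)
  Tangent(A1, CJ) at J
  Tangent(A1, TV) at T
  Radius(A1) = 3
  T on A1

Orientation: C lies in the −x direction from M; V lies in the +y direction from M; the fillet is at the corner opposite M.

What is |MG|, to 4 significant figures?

36.41

MV is vertical with |MV| = 18.8 and V on the +y side, so V = (0.000, 18.80). The virtual corner opposite M is at (-35.80, 18.80). A1 meets CJ tangentially, so GJ is at right angles to CJ and A1 meets TV tangentially, so GT is at right angles to TV, with radius 3.0, so the center G sits 3.0 in from both sides at G = (-32.80, 15.80). Then |MG| = |G − M| = 36.41.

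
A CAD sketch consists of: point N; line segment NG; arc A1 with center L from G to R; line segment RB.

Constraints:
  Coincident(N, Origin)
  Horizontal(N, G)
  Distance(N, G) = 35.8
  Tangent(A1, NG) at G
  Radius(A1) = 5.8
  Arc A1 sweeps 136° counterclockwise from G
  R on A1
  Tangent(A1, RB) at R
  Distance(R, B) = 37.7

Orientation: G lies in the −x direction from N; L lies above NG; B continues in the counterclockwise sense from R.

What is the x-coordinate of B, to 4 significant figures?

-58.89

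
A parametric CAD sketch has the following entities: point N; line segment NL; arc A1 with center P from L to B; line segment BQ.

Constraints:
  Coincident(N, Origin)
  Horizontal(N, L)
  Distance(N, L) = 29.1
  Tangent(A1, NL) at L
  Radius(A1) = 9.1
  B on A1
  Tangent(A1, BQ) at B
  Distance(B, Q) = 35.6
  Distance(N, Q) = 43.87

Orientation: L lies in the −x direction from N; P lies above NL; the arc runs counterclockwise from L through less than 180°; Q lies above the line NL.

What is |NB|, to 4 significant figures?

21.44

Checks: |PB| = 9.100 ✓; ∠(PB, BQ) = 90.00° ✓; |BQ| = 35.60 ✓; |NQ| = 43.87 ✓.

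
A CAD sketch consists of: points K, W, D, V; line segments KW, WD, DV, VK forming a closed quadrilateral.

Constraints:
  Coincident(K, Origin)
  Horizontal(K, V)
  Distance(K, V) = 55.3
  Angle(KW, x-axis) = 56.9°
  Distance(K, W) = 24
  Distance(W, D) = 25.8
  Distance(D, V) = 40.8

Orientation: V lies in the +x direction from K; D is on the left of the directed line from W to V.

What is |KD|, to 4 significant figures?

48.90

K is at the origin; K and V share the same y with |KV| = 55.3 and V in +x, so V = (55.3, 0). KW runs at 56.9° with |KW| = 24.0, so W = (13.11, 20.11). D is determined by |WD| = 25.8 and |DV| = 40.8 together: it lies at the intersection of circle(W, 25.8) and circle(V, 40.8). With |WV| = 46.74, the foot of the radical line on WV is 12.68 from W and the perpendicular offset is √(25.8² − 12.68²) = 22.47. Taking the left-of-WV solution: D = (34.22, 34.93).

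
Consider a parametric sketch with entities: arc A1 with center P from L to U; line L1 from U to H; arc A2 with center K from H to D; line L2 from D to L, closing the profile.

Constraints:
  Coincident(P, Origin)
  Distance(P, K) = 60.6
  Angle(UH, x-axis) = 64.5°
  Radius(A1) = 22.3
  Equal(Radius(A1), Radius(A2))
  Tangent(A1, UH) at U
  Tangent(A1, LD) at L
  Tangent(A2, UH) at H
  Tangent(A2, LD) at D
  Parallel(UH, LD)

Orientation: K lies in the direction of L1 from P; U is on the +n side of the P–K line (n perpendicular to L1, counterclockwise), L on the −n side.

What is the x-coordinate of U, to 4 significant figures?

-20.13

The slot axis is L1's direction at 64.5°, so u = (cos 64.5°, sin 64.5°) = (0.4305, 0.9026) and n = (−sin 64.5°, cos 64.5°) = (-0.9026, 0.4305). P is at the origin and K lies 60.6 along u from P, so K = 60.6·u = (26.09, 54.70). Tangency of A1 to both parallel lines with radius 22.3 puts U and L at P ± 22.3·n: U = (-20.13, 9.600), L = (20.13, -9.600). So U.x = -20.13.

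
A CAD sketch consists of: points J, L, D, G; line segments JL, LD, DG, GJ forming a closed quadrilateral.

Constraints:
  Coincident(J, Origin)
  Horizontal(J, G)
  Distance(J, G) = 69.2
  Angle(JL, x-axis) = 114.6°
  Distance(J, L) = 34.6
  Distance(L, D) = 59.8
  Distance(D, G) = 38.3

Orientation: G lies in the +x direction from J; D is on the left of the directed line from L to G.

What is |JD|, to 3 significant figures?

54.4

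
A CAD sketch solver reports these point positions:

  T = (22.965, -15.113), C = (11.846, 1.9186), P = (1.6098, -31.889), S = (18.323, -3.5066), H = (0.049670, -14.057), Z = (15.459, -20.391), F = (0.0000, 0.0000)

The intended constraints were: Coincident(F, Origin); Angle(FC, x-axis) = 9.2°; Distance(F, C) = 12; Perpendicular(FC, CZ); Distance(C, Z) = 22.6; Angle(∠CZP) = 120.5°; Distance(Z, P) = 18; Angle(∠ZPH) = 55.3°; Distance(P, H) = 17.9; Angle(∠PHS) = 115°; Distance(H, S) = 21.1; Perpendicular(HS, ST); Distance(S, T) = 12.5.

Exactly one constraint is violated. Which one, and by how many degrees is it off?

Perpendicular(HS, ST) — off by 8.20°.

F = (0.00, 0.00) ✓; FC at 9.200° ✓; |FC| = 12.00 ✓; ∠(FC, CZ) = 90.00° ✓; |CZ| = 22.60 ✓; ∠CZP = 120.5° ✓; |ZP| = 18.00 ✓; ∠ZPH = 55.30° ✓; |PH| = 17.90 ✓; ∠PHS = 115.0° ✓; |HS| = 21.10 ✓; ∠(HS, ST) = 98.20° ✗; |ST| = 12.50 ✓.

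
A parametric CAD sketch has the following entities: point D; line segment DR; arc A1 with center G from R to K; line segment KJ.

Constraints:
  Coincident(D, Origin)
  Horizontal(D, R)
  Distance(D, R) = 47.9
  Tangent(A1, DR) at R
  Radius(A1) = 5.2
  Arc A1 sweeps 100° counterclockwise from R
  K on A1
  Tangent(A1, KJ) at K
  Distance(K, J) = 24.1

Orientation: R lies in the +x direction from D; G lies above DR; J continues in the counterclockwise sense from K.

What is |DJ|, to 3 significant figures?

57.2

D is at the origin; D and R share the same y with |DR| = 47.9 and R on the +x side, so R = (47.9, 0.00). The tangent condition forces GR to be normal to DR, so G = R + (0, 5.2) = (47.9, 5.20). On A1, R sits at bearing -90° from G; a 100° counterclockwise sweep puts K at bearing 10°, so K = G + 5.2·(cos 10°, sin 10°) = (53.0, 6.10). Since A1 is tangent to KJ there, GK ⟂ KJ, so KJ runs along (−sin 10°, cos 10°); with |KJ| = 24.1, J = (48.8, 29.8). Then |DJ| = |J − D| = 57.2.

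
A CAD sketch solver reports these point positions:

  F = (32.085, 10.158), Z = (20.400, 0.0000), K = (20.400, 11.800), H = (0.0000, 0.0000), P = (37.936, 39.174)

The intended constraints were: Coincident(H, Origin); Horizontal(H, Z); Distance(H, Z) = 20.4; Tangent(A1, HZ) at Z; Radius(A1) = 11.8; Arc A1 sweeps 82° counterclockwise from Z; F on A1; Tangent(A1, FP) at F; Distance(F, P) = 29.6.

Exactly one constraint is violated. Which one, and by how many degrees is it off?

Tangent(A1, FP) at F — off by 3.40°.

H = (0.00, 0.00) ✓; H.y = 0.00, Z.y = 0.00 ✓; |HZ| = 20.40 ✓; ∠(KZ, ZH) = 90.00° ✓; |KZ| = 11.80 ✓; bearing(K→F) − bearing(K→Z) = 82.00° ✓; |KF| = 11.80 ✓; ∠(KF, FP) = 93.40° ✗; |FP| = 29.60 ✓.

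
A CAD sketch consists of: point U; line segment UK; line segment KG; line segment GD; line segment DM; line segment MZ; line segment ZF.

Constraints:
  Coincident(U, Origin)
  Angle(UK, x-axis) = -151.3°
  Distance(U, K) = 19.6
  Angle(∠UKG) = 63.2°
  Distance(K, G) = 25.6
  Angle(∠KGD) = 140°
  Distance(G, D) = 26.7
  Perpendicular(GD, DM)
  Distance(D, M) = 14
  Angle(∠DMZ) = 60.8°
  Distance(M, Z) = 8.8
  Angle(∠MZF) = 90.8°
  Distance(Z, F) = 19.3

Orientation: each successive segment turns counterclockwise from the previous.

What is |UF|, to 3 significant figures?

43.3

∠DMZ = 60.8° gives MZ at -145° from the x-axis; with |MZ| = 8.8, Z = (21.9, -12.4). ∠MZF = 90.8° gives ZF at -56.1° from the x-axis; with |ZF| = 19.3, F = (32.7, -28.4). Then |UF| = |F − U| = 43.3.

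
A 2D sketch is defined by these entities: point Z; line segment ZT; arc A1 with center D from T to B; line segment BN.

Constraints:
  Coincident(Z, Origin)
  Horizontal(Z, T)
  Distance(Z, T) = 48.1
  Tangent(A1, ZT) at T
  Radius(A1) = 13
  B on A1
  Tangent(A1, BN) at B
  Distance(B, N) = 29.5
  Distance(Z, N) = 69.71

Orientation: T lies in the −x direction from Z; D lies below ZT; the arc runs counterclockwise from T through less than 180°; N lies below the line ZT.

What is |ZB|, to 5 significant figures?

62.825

Z is at the origin; Z and T share the same y with |ZT| = 48.1 and T on the −x side, so T = (-48.100, 0.0000). Tangency of A1 to ZT means the radius DT is perpendicular to ZT, so D = T + (0, -13) = (-48.100, -13.000). Since DB ⟂ BN (tangency), |DN| = √(13.0² + 29.5²) = 32.237 regardless of where B sits on A1. So N lies on both circle(Z, 69.71) and circle(D, 32.237); the below-ZT intersection is N = (-53.411, -44.797). B is the foot of the tangent from N: B = (-60.697, -16.211).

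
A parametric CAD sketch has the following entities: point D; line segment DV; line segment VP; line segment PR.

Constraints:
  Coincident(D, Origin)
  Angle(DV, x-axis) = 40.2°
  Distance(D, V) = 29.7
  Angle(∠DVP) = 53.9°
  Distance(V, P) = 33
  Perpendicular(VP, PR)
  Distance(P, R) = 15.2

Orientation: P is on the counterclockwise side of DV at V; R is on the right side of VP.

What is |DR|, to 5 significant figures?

42.151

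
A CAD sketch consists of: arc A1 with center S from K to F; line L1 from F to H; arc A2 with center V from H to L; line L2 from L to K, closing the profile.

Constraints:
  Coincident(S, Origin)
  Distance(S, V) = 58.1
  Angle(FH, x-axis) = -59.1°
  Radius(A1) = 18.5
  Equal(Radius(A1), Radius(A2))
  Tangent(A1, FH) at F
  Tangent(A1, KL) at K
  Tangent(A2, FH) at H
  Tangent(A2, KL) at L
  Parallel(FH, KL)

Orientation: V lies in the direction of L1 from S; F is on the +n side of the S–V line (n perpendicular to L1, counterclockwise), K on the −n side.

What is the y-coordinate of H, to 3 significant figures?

-40.4

Tangency of A1 to both parallel lines with radius 18.5 puts F and K at S ± 18.5·n: F = (15.9, 9.50), K = (-15.9, -9.50). Equal radii place H and L the same way about V: H = V + 18.5·n = (45.7, -40.4), L = V − 18.5·n = (14.0, -59.4). So H.y = -40.4.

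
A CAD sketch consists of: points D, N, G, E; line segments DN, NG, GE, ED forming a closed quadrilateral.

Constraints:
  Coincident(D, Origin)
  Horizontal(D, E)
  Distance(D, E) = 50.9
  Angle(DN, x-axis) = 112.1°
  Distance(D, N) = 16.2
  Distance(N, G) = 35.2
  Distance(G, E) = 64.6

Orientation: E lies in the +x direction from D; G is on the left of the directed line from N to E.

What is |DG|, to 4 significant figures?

48.14

D is at the origin; D and E share the same y with |DE| = 50.9 and E in +x, so E = (50.9, 0). DN runs at 112.1° with |DN| = 16.2, so N = (-6.095, 15.01). G is determined by |NG| = 35.2 and |GE| = 64.6 together: it lies at the intersection of circle(N, 35.2) and circle(E, 64.6). With |NE| = 58.94, the foot of the radical line on NE is 4.578 from N and the perpendicular offset is √(35.2² − 4.578²) = 34.90. Taking the left-of-NE solution: G = (7.220, 47.59).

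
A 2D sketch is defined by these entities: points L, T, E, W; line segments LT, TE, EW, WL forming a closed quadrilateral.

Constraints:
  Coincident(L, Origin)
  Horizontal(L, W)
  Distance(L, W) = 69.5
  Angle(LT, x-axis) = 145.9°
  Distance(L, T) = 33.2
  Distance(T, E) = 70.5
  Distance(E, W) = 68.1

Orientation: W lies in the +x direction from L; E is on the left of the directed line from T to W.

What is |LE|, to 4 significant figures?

65.04

L is at the origin; LW is horizontal with |LW| = 69.5 and W in +x, so W = (69.5, 0). LT runs at 145.9° with |LT| = 33.2, so T = (-27.49, 18.61). E is determined by |TE| = 70.5 and |EW| = 68.1 together: it lies at the intersection of circle(T, 70.5) and circle(W, 68.1). With |TW| = 98.76, the foot of the radical line on TW is 51.06 from T and the perpendicular offset is √(70.5² − 51.06²) = 48.61. Taking the left-of-TW solution: E = (31.82, 56.73).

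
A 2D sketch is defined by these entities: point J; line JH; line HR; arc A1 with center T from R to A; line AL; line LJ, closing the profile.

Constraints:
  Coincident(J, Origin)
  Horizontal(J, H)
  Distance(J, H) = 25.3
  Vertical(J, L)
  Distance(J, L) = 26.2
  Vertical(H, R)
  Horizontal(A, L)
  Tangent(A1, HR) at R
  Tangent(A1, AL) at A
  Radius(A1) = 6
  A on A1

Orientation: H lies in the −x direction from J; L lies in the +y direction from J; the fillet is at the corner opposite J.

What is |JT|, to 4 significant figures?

27.94

JL is vertical with |JL| = 26.2 and L on the +y side, so L = (0.000, 26.20). The virtual corner opposite J is at (-25.30, 26.20). The tangent condition forces TR to be normal to HR and A1 meets AL tangentially, so TA is at right angles to AL, with radius 6.0, so the center T sits 6.0 in from both sides at T = (-19.30, 20.20). Then |JT| = |T − J| = 27.94.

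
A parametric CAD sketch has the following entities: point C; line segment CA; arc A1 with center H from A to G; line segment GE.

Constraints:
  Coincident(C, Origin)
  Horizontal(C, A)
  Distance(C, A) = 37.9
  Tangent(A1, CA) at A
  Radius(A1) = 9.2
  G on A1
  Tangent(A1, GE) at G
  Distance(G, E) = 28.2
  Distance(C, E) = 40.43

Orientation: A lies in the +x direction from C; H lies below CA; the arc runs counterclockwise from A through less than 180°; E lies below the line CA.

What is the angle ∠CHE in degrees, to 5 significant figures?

70.657°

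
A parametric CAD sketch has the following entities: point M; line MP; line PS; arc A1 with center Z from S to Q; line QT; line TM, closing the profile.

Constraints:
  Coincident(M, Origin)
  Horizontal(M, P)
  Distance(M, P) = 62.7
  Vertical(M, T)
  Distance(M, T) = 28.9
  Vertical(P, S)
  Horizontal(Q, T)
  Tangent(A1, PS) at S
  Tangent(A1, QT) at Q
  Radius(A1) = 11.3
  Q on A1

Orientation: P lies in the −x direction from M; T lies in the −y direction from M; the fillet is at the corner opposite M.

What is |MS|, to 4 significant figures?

65.12

M is at the origin; MP is horizontal with |MP| = 62.7 and P on the −x side, so P = (-62.70, 0.000). MT is vertical with |MT| = 28.9 and T on the −y side, so T = (0.000, -28.90). The virtual corner opposite M is at (-62.70, -28.90). Since A1 is tangent to PS there, ZS ⟂ PS and A1 meets QT tangentially, so ZQ is at right angles to QT, with radius 11.3, so the center Z sits 11.3 in from both sides at Z = (-51.40, -17.60). That places the tangent points at S = (-62.70, -17.60) on PS and Q = (-51.40, -28.90) on QT. Then |MS| = |S − M| = 65.12.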